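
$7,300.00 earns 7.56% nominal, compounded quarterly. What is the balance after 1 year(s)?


Formula: FV = P * (1 + r/m)^(m*t)
Period rate: r/m = 0.0756 / 4 = 0.0189
Total periods: m*t = 4 * 1 = 4
Growth factor: (1 + 0.0189)^4 = 1.07777
FV = $7,300.00 * 1.07777 = $7,867.72

$7,867.72


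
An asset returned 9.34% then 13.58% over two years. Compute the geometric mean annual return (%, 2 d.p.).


Formula: Geometric mean = ((1+r1)*(1+r2))^(1/2) - 1
Product: (1 + 0.0934) * (1 + 0.1358) = 1.0934 * 1.1358 = 1.241884
Square root: 1.241884^0.5 = 1.114398
Geometric mean = 1.114398 - 1 = 0.114398
As percentage: 11.44%

11.44%


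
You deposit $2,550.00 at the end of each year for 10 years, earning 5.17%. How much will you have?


Formula: FV = PMT * ((1+r)^n - 1) / r
Growth factor: (1 + 0.0517)^10 = 1.65546
Numerator: 1.65546 - 1 = 0.65546
FV = $2,550.00 * 0.65546 / 0.0517 = $32,329.27

$32,329.27


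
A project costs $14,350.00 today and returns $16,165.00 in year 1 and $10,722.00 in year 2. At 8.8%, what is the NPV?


Formula: NPV = C0 + C1/(1+r) + C2/(1+r)^2
Discount C1: $16,165.00 / (1 + 0.088) = $14,857.54
Discount C2: $10,722.00 / (1 + 0.088)^2 = $9,057.70
NPV = -$14,350.00 + $14,857.54 + $9,057.70 = $9,565.24

$9,565.24


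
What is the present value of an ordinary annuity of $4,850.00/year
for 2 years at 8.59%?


Formula: PV = PMT * (1 - (1+r)^(-n)) / r
Discount factor: (1 + 0.0859)^(-2) = 0.848048
Bracket: 1 - 0.848048 = 0.151952
PV = $4,850.00 * 0.151952 / 0.0859 = $8,579.37

$8,579.37


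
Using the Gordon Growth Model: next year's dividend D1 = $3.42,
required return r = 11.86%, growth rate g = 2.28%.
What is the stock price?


Formula: P = D1 / (r - g)
Spread: r - g = 0.1186 - 0.0228 = 0.0958
Substituting: P = $3.42 / 0.0958
P = $35.70

$35.70


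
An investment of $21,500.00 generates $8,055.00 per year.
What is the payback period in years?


Formula: Payback = investment / annual cash flow
Substituting: Payback = $21,500.00 / $8,055.00
Payback = 2.6691 years

2.6691 years


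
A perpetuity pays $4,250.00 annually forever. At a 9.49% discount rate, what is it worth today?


Formula: PV = C / r
Substituting: PV = $4,250.00 / 0.0949
PV = $44,783.98

$44,783.98


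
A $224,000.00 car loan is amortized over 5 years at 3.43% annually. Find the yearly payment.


Formula: PMT = PV * r / (1 - (1+r)^(-n))
Denominator: 1 - (1 + 0.0343)^(-5) = 0.155174
Numerator: $224,000.00 * 0.0343 = 7683.2
PMT = 7683.2 / 0.155174 = $49,513.51

$49,513.51


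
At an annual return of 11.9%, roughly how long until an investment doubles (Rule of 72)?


Formula: Years ≈ 72 / r
Substituting: Years ≈ 72 / 11.9
Years ≈ 6.1

6.1 years


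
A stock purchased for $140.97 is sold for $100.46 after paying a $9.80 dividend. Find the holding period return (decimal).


Formula: HPR = (P1 - P0 + D) / P0
Gain: $100.46 - $140.97 + $9.80 = -$30.71
HPR = -$30.71 / $140.97 = -0.2178

-0.2178


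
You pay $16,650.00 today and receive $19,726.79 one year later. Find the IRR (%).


Formula: IRR = C1/C0 - 1
Substituting: IRR = $19,726.79 / $16,650.00 - 1
Ratio: 1.184792 - 1 = 0.184792
IRR = 18.4792%

18.4792%


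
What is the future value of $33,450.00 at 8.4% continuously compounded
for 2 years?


Formula: FV = P * e^(r*t)
Exponent: r*t = 0.084 * 2 = 0.168
e^(0.168) = 1.182937
FV = $33,450.00 * 1.182937 = $39,569.23

$39,569.23


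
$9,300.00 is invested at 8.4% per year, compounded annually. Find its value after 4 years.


Formula: FV = P * (1 + r)^n
Substituting: FV = $9,300.00 * (1 + 0.084)^4
Growth factor: (1.084)^4 = 1.380757
FV = $9,300.00 * 1.380757 = $12,841.04

$12,841.04


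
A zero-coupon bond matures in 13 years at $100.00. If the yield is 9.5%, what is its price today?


Formula: Price = FV / (1 + r)^n
Substituting: Price = $100.00 / (1 + 0.095)^13
Discount factor: (1.095)^13 = 3.253745
Price = $100.00 / 3.253745 = $30.73

$30.73


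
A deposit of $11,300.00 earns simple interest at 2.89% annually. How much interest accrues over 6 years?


Formula: I = P * r * t
Substituting: I = $11,300.00 * 0.0289 * 6
Step: I = $11,300.00 * 0.1734
I = $1,959.42

$1,959.42


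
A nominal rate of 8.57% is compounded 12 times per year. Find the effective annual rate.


Formula: EAR = (1 + r/m)^m - 1
Period rate: r/m = 0.0857 / 12 = 0.007142
Compounding: (1 + 0.007142)^12 = 1.089148
EAR = 1.089148 - 1 = 0.089148

0.089148


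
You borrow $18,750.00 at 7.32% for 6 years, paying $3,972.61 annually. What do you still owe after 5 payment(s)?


Formula: Balance = PV*(1+r)^k - PMT*((1+r)^k - 1)/r
Growth: (1 + 0.0732)^5 = 1.42365
Accumulated factor: ((1+r)^k - 1)/r = 5.787572
Balance = $18,750.00 * 1.42365 - $3,972.61 * 5.787572
Balance = $3,701.68

$3,701.68


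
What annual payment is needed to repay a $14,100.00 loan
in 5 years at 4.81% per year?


Formula: PMT = PV * r / (1 - (1+r)^(-n))
Denominator: 1 - (1 + 0.0481)^(-5) = 0.209346
Numerator: $14,100.00 * 0.0481 = 678.21
PMT = 678.21 / 0.209346 = $3,239.66

$3,239.66


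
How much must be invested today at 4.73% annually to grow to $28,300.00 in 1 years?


Formula: PV = FV / (1 + r)^n
Substituting: PV = $28,300.00 / (1 + 0.0473)^1
Discount factor: (1.0473)^1 = 1.0473
PV = $28,300.00 / 1.0473 = $27,021.87

$27,021.87


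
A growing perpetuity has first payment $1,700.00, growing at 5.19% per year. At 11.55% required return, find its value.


Formula: PV = C / (r - g)
Spread: r - g = 0.1155 - 0.0519 = 0.0636
Substituting: PV = $1,700.00 / 0.0636
PV = $26,729.56

$26,729.56


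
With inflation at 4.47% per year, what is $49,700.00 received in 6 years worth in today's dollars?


Formula: Real value = nominal / (1 + inflation)^years
Price level: (1 + 0.0447)^6 = 1.300019
Real value = $49,700.00 / 1.300019 = $38,230.22

$38,230.22


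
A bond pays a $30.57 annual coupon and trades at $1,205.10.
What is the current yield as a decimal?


Formula: Current yield = annual coupon / price
Substituting: CY = $30.57 / $1,205.10
CY = 0.025367

0.025367


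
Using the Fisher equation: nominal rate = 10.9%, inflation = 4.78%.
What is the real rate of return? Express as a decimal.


Formula: (1 + r_real) = (1 + r_nom) / (1 + inflation)
Substituting: (1 + r_real) = 1.109 / 1.0478
(1 + r_real) = 1.058408
r_real = 1.058408 - 1 = 0.058408

0.058408


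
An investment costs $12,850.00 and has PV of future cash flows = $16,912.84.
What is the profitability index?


Formula: PI = PV(cash flows) / initial investment
Substituting: PI = $16,912.84 / $12,850.00
PI = 1.3162

1.3162


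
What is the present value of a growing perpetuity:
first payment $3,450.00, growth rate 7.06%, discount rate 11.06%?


Formula: PV = C / (r - g)
Spread: r - g = 0.1106 - 0.0706 = 0.04
Substituting: PV = $3,450.00 / 0.04
PV = $86,250.00

$86,250.00


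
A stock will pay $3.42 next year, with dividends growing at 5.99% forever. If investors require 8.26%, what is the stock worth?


Formula: P = D1 / (r - g)
Spread: r - g = 0.0826 - 0.0599 = 0.0227
Substituting: P = $3.42 / 0.0227
P = $150.66

$150.66


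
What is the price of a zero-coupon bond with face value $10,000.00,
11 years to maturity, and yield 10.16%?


Formula: Price = FV / (1 + r)^n
Substituting: Price = $10,000.00 / (1 + 0.1016)^11
Discount factor: (1.1016)^11 = 2.8991
Price = $10,000.00 / 2.8991 = $3,449.35

$3,449.35


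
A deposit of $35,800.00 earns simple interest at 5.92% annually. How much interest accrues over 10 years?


Formula: I = P * r * t
Substituting: I = $35,800.00 * 0.0592 * 10
Step: I = $35,800.00 * 0.592
I = $21,193.60

$21,193.60


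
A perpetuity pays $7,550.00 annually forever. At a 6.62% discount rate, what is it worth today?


Formula: PV = C / r
Substituting: PV = $7,550.00 / 0.0662
PV = $114,048.34

$114,048.34


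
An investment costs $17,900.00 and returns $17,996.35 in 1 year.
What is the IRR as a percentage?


Formula: IRR = C1/C0 - 1
Substituting: IRR = $17,996.35 / $17,900.00 - 1
Ratio: 1.005383 - 1 = 0.005383
IRR = 0.5383%

0.5383%


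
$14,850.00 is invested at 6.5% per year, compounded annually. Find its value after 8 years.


Formula: FV = P * (1 + r)^n
Substituting: FV = $14,850.00 * (1 + 0.065)^8
Growth factor: (1.065)^8 = 1.654996
FV = $14,850.00 * 1.654996 = $24,576.69

$24,576.69


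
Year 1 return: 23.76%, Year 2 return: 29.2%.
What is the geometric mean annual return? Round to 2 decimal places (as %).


Formula: Geometric mean = ((1+r1)*(1+r2))^(1/2) - 1
Product: (1 + 0.2376) * (1 + 0.292) = 1.2376 * 1.292 = 1.598979
Square root: 1.598979^0.5 = 1.264507
Geometric mean = 1.264507 - 1 = 0.264507
As percentage: 26.45%

26.45%


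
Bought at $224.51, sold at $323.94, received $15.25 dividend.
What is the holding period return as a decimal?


Formula: HPR = (P1 - P0 + D) / P0
Gain: $323.94 - $224.51 + $15.25 = $114.68
HPR = $114.68 / $224.51 = 0.5108

0.5108


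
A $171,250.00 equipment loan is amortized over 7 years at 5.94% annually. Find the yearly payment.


Formula: PMT = PV * r / (1 - (1+r)^(-n))
Denominator: 1 - (1 + 0.0594)^(-7) = 0.332302
Numerator: $171,250.00 * 0.0594 = 10172.25
PMT = 10172.25 / 0.332302 = $30,611.48

$30,611.48


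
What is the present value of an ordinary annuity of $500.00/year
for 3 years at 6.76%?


Formula: PV = PMT * (1 - (1+r)^(-n)) / r
Discount factor: (1 + 0.0676)^(-3) = 0.821815
Bracket: 1 - 0.821815 = 0.178185
PV = $500.00 * 0.178185 / 0.0676 = $1,317.93

$1,317.93


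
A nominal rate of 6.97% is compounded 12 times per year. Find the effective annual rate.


Formula: EAR = (1 + r/m)^m - 1
Period rate: r/m = 0.0697 / 12 = 0.005808
Compounding: (1 + 0.005808)^12 = 1.07197
EAR = 1.07197 - 1 = 0.07197

0.07197


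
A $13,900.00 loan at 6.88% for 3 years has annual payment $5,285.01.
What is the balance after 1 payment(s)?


Formula: Balance = PV*(1+r)^k - PMT*((1+r)^k - 1)/r
Growth: (1 + 0.0688)^1 = 1.0688
Accumulated factor: ((1+r)^k - 1)/r = 1.0
Balance = $13,900.00 * 1.0688 - $5,285.01 * 1.0
Balance = $9,571.31

$9,571.31


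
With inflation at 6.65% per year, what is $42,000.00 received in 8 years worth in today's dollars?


Formula: Real value = nominal / (1 + inflation)^years
Price level: (1 + 0.0665)^8 = 1.673736
Real value = $42,000.00 / 1.673736 = $25,093.57

$25,093.57


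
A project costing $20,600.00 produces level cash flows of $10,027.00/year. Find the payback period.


Formula: Payback = investment / annual cash flow
Substituting: Payback = $20,600.00 / $10,027.00
Payback = 2.0545 years

2.0545 years


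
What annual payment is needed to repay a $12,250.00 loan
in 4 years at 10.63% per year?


Formula: PMT = PV * r / (1 - (1+r)^(-n))
Denominator: 1 - (1 + 0.1063)^(-4) = 0.332412
Numerator: $12,250.00 * 0.1063 = 1302.175
PMT = 1302.175 / 0.332412 = $3,917.35

$3,917.35


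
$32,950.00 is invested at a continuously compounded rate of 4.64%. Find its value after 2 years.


Formula: FV = P * e^(r*t)
Exponent: r*t = 0.0464 * 2 = 0.0928
e^(0.0928) = 1.097242
FV = $32,950.00 * 1.097242 = $36,154.13

$36,154.13


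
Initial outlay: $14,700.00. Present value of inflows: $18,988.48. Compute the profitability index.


Formula: PI = PV(cash flows) / initial investment
Substituting: PI = $18,988.48 / $14,700.00
PI = 1.2917

1.2917


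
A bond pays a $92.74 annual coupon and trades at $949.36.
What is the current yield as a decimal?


Formula: Current yield = annual coupon / price
Substituting: CY = $92.74 / $949.36
CY = 0.097687

0.097687


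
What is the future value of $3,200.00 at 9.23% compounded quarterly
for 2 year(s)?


Formula: FV = P * (1 + r/m)^(m*t)
Period rate: r/m = 0.0923 / 4 = 0.023075
Total periods: m*t = 4 * 2 = 8
Growth factor: (1 + 0.023075)^8 = 1.200217
FV = $3,200.00 * 1.200217 = $3,840.69

$3,840.69


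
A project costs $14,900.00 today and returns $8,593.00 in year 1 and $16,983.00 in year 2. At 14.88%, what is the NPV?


Formula: NPV = C0 + C1/(1+r) + C2/(1+r)^2
Discount C1: $8,593.00 / (1 + 0.1488) = $7,479.98
Discount C2: $16,983.00 / (1 + 0.1488)^2 = $12,868.43
NPV = -$14,900.00 + $7,479.98 + $12,868.43 = $5,448.41

$5,448.41


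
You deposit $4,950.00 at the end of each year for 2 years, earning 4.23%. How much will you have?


Formula: FV = PMT * ((1+r)^n - 1) / r
Growth factor: (1 + 0.0423)^2 = 1.086389
Numerator: 1.086389 - 1 = 0.086389
FV = $4,950.00 * 0.086389 / 0.0423 = $10,109.39

$10,109.39


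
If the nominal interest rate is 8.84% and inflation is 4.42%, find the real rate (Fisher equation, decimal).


Formula: (1 + r_real) = (1 + r_nom) / (1 + inflation)
Substituting: (1 + r_real) = 1.0884 / 1.0442
(1 + r_real) = 1.042329
r_real = 1.042329 - 1 = 0.042329

0.042329


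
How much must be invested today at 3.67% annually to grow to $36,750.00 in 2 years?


Formula: PV = FV / (1 + r)^n
Substituting: PV = $36,750.00 / (1 + 0.0367)^2
Discount factor: (1.0367)^2 = 1.074747
PV = $36,750.00 / 1.074747 = $34,194.10

$34,194.10


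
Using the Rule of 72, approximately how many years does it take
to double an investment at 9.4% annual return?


Formula: Years ≈ 72 / r
Substituting: Years ≈ 72 / 9.4
Years ≈ 7.7

7.7 years


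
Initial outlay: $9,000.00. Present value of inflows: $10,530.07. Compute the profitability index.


Formula: PI = PV(cash flows) / initial investment
Substituting: PI = $10,530.07 / $9,000.00
PI = 1.17

1.17


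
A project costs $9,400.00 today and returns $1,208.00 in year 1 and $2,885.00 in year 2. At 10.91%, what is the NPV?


Formula: NPV = C0 + C1/(1+r) + C2/(1+r)^2
Discount C1: $1,208.00 / (1 + 0.1091) = $1,089.17
Discount C2: $2,885.00 / (1 + 0.1091)^2 = $2,345.33
NPV = -$9,400.00 + $1,089.17 + $2,345.33 = -$5,965.50

-$5,965.50


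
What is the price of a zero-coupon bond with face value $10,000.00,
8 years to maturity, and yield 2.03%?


Formula: Price = FV / (1 + r)^n
Substituting: Price = $10,000.00 / (1 + 0.0203)^8
Discount factor: (1.0203)^8 = 1.174419
Price = $10,000.00 / 1.174419 = $8,514.85

$8,514.85


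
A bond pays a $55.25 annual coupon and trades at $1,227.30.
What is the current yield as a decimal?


Formula: Current yield = annual coupon / price
Substituting: CY = $55.25 / $1,227.30
CY = 0.045018

0.045018


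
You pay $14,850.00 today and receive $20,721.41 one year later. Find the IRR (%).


Formula: IRR = C1/C0 - 1
Substituting: IRR = $20,721.41 / $14,850.00 - 1
Ratio: 1.395381 - 1 = 0.395381
IRR = 39.5381%

39.5381%


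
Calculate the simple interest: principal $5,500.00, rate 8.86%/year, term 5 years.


Formula: I = P * r * t
Substituting: I = $5,500.00 * 0.0886 * 5
Step: I = $5,500.00 * 0.443
I = $2,436.50

$2,436.50


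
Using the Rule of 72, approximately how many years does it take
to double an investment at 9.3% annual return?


Formula: Years ≈ 72 / r
Substituting: Years ≈ 72 / 9.3
Years ≈ 7.7

7.7 years


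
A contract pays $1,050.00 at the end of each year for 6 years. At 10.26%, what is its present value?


Formula: PV = PMT * (1 - (1+r)^(-n)) / r
Discount factor: (1 + 0.1026)^(-6) = 0.556534
Bracket: 1 - 0.556534 = 0.443466
PV = $1,050.00 * 0.443466 / 0.1026 = $4,538.39

$4,538.39


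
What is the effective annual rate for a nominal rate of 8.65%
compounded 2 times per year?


Formula: EAR = (1 + r/m)^m - 1
Period rate: r/m = 0.0865 / 2 = 0.04325
Compounding: (1 + 0.04325)^2 = 1.088371
EAR = 1.088371 - 1 = 0.088371

0.088371


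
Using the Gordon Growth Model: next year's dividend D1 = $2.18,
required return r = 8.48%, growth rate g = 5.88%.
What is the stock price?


Formula: P = D1 / (r - g)
Spread: r - g = 0.0848 - 0.0588 = 0.026
Substituting: P = $2.18 / 0.026
P = $83.85

$83.85


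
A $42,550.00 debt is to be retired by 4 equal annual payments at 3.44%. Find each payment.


Formula: PMT = PV * r / (1 - (1+r)^(-n))
Denominator: 1 - (1 + 0.0344)^(-4) = 0.126534
Numerator: $42,550.00 * 0.0344 = 1463.72
PMT = 1463.72 / 0.126534 = $11,567.79

$11,567.79


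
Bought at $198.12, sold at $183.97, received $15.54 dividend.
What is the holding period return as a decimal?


Formula: HPR = (P1 - P0 + D) / P0
Gain: $183.97 - $198.12 + $15.54 = $1.39
HPR = $1.39 / $198.12 = 0.007

0.007


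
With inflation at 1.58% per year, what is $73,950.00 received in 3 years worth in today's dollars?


Formula: Real value = nominal / (1 + inflation)^years
Price level: (1 + 0.0158)^3 = 1.048153
Real value = $73,950.00 / 1.048153 = $70,552.69

$70,552.69


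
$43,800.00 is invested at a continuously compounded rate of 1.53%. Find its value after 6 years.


Formula: FV = P * e^(r*t)
Exponent: r*t = 0.0153 * 6 = 0.0918
e^(0.0918) = 1.096146
FV = $43,800.00 * 1.096146 = $48,011.18

$48,011.18


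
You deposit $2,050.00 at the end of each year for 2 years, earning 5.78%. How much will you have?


Formula: FV = PMT * ((1+r)^n - 1) / r
Growth factor: (1 + 0.0578)^2 = 1.118941
Numerator: 1.118941 - 1 = 0.118941
FV = $2,050.00 * 0.118941 / 0.0578 = $4,218.49

$4,218.49


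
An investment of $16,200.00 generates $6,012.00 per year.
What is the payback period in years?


Formula: Payback = investment / annual cash flow
Substituting: Payback = $16,200.00 / $6,012.00
Payback = 2.6946 years

2.6946 years


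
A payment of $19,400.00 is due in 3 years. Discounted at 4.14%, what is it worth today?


Formula: PV = FV / (1 + r)^n
Substituting: PV = $19,400.00 / (1 + 0.0414)^3
Discount factor: (1.0414)^3 = 1.129413
PV = $19,400.00 / 1.129413 = $17,177.07

$17,177.07


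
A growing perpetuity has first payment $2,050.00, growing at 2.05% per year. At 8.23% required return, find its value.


Formula: PV = C / (r - g)
Spread: r - g = 0.0823 - 0.0205 = 0.0618
Substituting: PV = $2,050.00 / 0.0618
PV = $33,171.52

$33,171.52


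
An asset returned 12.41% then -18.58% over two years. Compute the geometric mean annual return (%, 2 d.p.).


Formula: Geometric mean = ((1+r1)*(1+r2))^(1/2) - 1
Product: (1 + 0.1241) * (1 + -0.1858) = 1.1241 * 0.8142 = 0.915242
Square root: 0.915242^0.5 = 0.956683
Geometric mean = 0.956683 - 1 = -0.043317
As percentage: -4.33%

-4.33%


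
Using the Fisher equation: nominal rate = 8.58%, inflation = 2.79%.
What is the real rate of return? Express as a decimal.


Formula: (1 + r_real) = (1 + r_nom) / (1 + inflation)
Substituting: (1 + r_real) = 1.0858 / 1.0279
(1 + r_real) = 1.056328
r_real = 1.056328 - 1 = 0.056328

0.056328


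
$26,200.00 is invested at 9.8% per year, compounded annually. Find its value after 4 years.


Formula: FV = P * (1 + r)^n
Substituting: FV = $26,200.00 * (1 + 0.098)^4
Growth factor: (1.098)^4 = 1.453481
FV = $26,200.00 * 1.453481 = $38,081.20

$38,081.20


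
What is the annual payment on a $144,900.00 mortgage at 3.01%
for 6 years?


Formula: PMT = PV * r / (1 - (1+r)^(-n))
Denominator: 1 - (1 + 0.0301)^(-6) = 0.163003
Numerator: $144,900.00 * 0.0301 = 4361.49
PMT = 4361.49 / 0.163003 = $26,757.04

$26,757.04


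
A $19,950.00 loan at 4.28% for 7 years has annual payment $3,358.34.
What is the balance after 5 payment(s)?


Formula: Balance = PV*(1+r)^k - PMT*((1+r)^k - 1)/r
Growth: (1 + 0.0428)^5 = 1.233119
Accumulated factor: ((1+r)^k - 1)/r = 5.446714
Balance = $19,950.00 * 1.233119 - $3,358.34 * 5.446714
Balance = $6,308.81

$6,308.81


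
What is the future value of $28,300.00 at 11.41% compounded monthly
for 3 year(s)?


Formula: FV = P * (1 + r/m)^(m*t)
Period rate: r/m = 0.1141 / 12 = 0.009508
Total periods: m*t = 12 * 3 = 36
Growth factor: (1 + 0.009508)^36 = 1.405907
FV = $28,300.00 * 1.405907 = $39,787.18

$39,787.18


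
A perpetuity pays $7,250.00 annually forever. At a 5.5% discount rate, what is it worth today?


Formula: PV = C / r
Substituting: PV = $7,250.00 / 0.055
PV = $131,818.18

$131,818.18


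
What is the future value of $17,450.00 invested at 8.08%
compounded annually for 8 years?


Formula: FV = P * (1 + r)^n
Substituting: FV = $17,450.00 * (1 + 0.0808)^8
Growth factor: (1.0808)^8 = 1.861927
FV = $17,450.00 * 1.861927 = $32,490.63

$32,490.63


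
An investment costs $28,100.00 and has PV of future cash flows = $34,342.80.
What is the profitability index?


Formula: PI = PV(cash flows) / initial investment
Substituting: PI = $34,342.80 / $28,100.00
PI = 1.2222

1.2222


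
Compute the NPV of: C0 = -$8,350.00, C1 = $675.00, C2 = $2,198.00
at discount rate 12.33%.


Formula: NPV = C0 + C1/(1+r) + C2/(1+r)^2
Discount C1: $675.00 / (1 + 0.1233) = $600.91
Discount C2: $2,198.00 / (1 + 0.1233)^2 = $1,741.95
NPV = -$8,350.00 + $600.91 + $1,741.95 = -$6,007.14

-$6,007.14


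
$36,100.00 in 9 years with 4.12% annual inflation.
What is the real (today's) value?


Formula: Real value = nominal / (1 + inflation)^years
Price level: (1 + 0.0412)^9 = 1.438161
Real value = $36,100.00 / 1.438161 = $25,101.51

$25,101.51


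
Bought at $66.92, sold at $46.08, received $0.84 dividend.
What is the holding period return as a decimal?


Formula: HPR = (P1 - P0 + D) / P0
Gain: $46.08 - $66.92 + $0.84 = -$20.00
HPR = -$20.00 / $66.92 = -0.2989

-0.2989


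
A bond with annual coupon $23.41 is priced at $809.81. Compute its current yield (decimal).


Formula: Current yield = annual coupon / price
Substituting: CY = $23.41 / $809.81
CY = 0.028908

0.028908


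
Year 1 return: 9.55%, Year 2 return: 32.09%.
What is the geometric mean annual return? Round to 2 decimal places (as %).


Formula: Geometric mean = ((1+r1)*(1+r2))^(1/2) - 1
Product: (1 + 0.0955) * (1 + 0.3209) = 1.0955 * 1.3209 = 1.447046
Square root: 1.447046^0.5 = 1.202932
Geometric mean = 1.202932 - 1 = 0.202932
As percentage: 20.29%

20.29%


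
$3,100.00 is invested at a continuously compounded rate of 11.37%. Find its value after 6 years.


Formula: FV = P * e^(r*t)
Exponent: r*t = 0.1137 * 6 = 0.6822
e^(0.6822) = 1.978225
FV = $3,100.00 * 1.978225 = $6,132.50

$6,132.50


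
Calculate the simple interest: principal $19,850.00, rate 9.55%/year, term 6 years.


Formula: I = P * r * t
Substituting: I = $19,850.00 * 0.0955 * 6
Step: I = $19,850.00 * 0.573
I = $11,374.05

$11,374.05


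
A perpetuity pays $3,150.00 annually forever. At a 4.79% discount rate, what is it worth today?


Formula: PV = C / r
Substituting: PV = $3,150.00 / 0.0479
PV = $65,762.00

$65,762.00


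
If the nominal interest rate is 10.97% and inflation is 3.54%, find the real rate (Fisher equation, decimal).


Formula: (1 + r_real) = (1 + r_nom) / (1 + inflation)
Substituting: (1 + r_real) = 1.1097 / 1.0354
(1 + r_real) = 1.07176
r_real = 1.07176 - 1 = 0.07176

0.07176


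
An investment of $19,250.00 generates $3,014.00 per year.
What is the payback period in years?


Formula: Payback = investment / annual cash flow
Substituting: Payback = $19,250.00 / $3,014.00
Payback = 6.3869 years

6.3869 years


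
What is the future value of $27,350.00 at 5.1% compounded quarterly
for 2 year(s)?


Formula: FV = P * (1 + r/m)^(m*t)
Period rate: r/m = 0.051 / 4 = 0.01275
Total periods: m*t = 4 * 2 = 8
Growth factor: (1 + 0.01275)^8 = 1.10667
FV = $27,350.00 * 1.10667 = $30,267.42

$30,267.42


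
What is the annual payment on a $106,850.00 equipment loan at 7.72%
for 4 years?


Formula: PMT = PV * r / (1 - (1+r)^(-n))
Denominator: 1 - (1 + 0.0772)^(-4) = 0.257298
Numerator: $106,850.00 * 0.0772 = 8248.82
PMT = 8248.82 / 0.257298 = $32,059.41

$32,059.41


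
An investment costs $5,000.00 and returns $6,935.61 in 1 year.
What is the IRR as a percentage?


Formula: IRR = C1/C0 - 1
Substituting: IRR = $6,935.61 / $5,000.00 - 1
Ratio: 1.387122 - 1 = 0.387122
IRR = 38.7122%

38.7122%


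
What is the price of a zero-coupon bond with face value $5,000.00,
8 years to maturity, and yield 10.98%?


Formula: Price = FV / (1 + r)^n
Substituting: Price = $5,000.00 / (1 + 0.1098)^8
Discount factor: (1.1098)^8 = 2.301218
Price = $5,000.00 / 2.301218 = $2,172.76

$2,172.76


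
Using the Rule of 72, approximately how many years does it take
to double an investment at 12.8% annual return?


Formula: Years ≈ 72 / r
Substituting: Years ≈ 72 / 12.8
Years ≈ 5.6

5.6 years


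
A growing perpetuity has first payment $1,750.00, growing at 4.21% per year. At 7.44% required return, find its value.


Formula: PV = C / (r - g)
Spread: r - g = 0.0744 - 0.0421 = 0.0323
Substituting: PV = $1,750.00 / 0.0323
PV = $54,179.57

$54,179.57


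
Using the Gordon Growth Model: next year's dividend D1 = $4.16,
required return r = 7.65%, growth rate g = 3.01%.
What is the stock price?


Formula: P = D1 / (r - g)
Spread: r - g = 0.0765 - 0.0301 = 0.0464
Substituting: P = $4.16 / 0.0464
P = $89.66

$89.66


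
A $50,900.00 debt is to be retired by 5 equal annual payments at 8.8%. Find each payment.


Formula: PMT = PV * r / (1 - (1+r)^(-n))
Denominator: 1 - (1 + 0.088)^(-5) = 0.344073
Numerator: $50,900.00 * 0.088 = 4479.2
PMT = 4479.2 / 0.344073 = $13,018.17

$13,018.17


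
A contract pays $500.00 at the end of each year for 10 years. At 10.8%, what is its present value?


Formula: PV = PMT * (1 - (1+r)^(-n)) / r
Discount factor: (1 + 0.108)^(-10) = 0.358593
Bracket: 1 - 0.358593 = 0.641407
PV = $500.00 * 0.641407 / 0.108 = $2,969.47

$2,969.47


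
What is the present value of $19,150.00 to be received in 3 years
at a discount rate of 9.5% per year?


Formula: PV = FV / (1 + r)^n
Substituting: PV = $19,150.00 / (1 + 0.095)^3
Discount factor: (1.095)^3 = 1.312932
PV = $19,150.00 / 1.312932 = $14,585.67

$14,585.67


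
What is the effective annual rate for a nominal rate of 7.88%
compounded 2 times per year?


Formula: EAR = (1 + r/m)^m - 1
Period rate: r/m = 0.0788 / 2 = 0.0394
Compounding: (1 + 0.0394)^2 = 1.080352
EAR = 1.080352 - 1 = 0.080352

0.080352


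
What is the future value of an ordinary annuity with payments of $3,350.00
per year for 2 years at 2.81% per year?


Formula: FV = PMT * ((1+r)^n - 1) / r
Growth factor: (1 + 0.0281)^2 = 1.05699
Numerator: 1.05699 - 1 = 0.05699
FV = $3,350.00 * 0.05699 / 0.0281 = $6,794.14

$6,794.14


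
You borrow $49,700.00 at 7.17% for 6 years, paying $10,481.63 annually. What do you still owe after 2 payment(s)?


Formula: Balance = PV*(1+r)^k - PMT*((1+r)^k - 1)/r
Growth: (1 + 0.0717)^2 = 1.148541
Accumulated factor: ((1+r)^k - 1)/r = 2.0717
Balance = $49,700.00 * 1.148541 - $10,481.63 * 2.0717
Balance = $35,367.69

$35,367.69


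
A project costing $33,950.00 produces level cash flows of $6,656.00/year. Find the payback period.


Formula: Payback = investment / annual cash flow
Substituting: Payback = $33,950.00 / $6,656.00
Payback = 5.1007 years

5.1007 years


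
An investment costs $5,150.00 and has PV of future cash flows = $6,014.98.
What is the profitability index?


Formula: PI = PV(cash flows) / initial investment
Substituting: PI = $6,014.98 / $5,150.00
PI = 1.168

1.168


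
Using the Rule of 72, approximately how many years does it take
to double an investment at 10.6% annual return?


Formula: Years ≈ 72 / r
Substituting: Years ≈ 72 / 10.6
Years ≈ 6.8

6.8 years


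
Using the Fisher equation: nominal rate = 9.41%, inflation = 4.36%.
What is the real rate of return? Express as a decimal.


Formula: (1 + r_real) = (1 + r_nom) / (1 + inflation)
Substituting: (1 + r_real) = 1.0941 / 1.0436
(1 + r_real) = 1.04839
r_real = 1.04839 - 1 = 0.04839

0.04839


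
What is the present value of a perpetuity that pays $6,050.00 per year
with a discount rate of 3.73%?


Formula: PV = C / r
Substituting: PV = $6,050.00 / 0.0373
PV = $162,198.39

$162,198.39


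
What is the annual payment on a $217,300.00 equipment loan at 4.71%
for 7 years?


Formula: PMT = PV * r / (1 - (1+r)^(-n))
Denominator: 1 - (1 + 0.0471)^(-7) = 0.275426
Numerator: $217,300.00 * 0.0471 = 10234.83
PMT = 10234.83 / 0.275426 = $37,160.03

$37,160.03


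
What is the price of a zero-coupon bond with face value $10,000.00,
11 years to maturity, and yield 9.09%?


Formula: Price = FV / (1 + r)^n
Substituting: Price = $10,000.00 / (1 + 0.0909)^11
Discount factor: (1.0909)^11 = 2.60396
Price = $10,000.00 / 2.60396 = $3,840.30

$3,840.30


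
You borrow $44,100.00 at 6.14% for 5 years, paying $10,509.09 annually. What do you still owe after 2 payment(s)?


Formula: Balance = PV*(1+r)^k - PMT*((1+r)^k - 1)/r
Growth: (1 + 0.0614)^2 = 1.12657
Accumulated factor: ((1+r)^k - 1)/r = 2.0614
Balance = $44,100.00 * 1.12657 - $10,509.09 * 2.0614
Balance = $28,018.30

$28,018.30


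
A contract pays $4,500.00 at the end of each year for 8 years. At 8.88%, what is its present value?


Formula: PV = PMT * (1 - (1+r)^(-n)) / r
Discount factor: (1 + 0.0888)^(-8) = 0.506308
Bracket: 1 - 0.506308 = 0.493692
PV = $4,500.00 * 0.493692 / 0.0888 = $25,018.16

$25,018.16


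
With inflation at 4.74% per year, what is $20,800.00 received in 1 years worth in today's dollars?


Formula: Real value = nominal / (1 + inflation)^years
Price level: (1 + 0.0474)^1 = 1.0474
Real value = $20,800.00 / 1.0474 = $19,858.70

$19,858.70


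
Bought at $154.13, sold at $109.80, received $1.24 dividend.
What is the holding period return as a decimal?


Formula: HPR = (P1 - P0 + D) / P0
Gain: $109.80 - $154.13 + $1.24 = -$43.09
HPR = -$43.09 / $154.13 = -0.2796

-0.2796


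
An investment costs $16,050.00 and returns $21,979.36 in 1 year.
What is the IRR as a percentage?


Formula: IRR = C1/C0 - 1
Substituting: IRR = $21,979.36 / $16,050.00 - 1
Ratio: 1.369431 - 1 = 0.369431
IRR = 36.9431%

36.9431%


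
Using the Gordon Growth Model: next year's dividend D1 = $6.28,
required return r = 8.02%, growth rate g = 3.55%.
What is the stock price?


Formula: P = D1 / (r - g)
Spread: r - g = 0.0802 - 0.0355 = 0.0447
Substituting: P = $6.28 / 0.0447
P = $140.49

$140.49


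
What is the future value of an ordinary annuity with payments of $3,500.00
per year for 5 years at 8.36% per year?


Formula: FV = PMT * ((1+r)^n - 1) / r
Growth factor: (1 + 0.0836)^5 = 1.493981
Numerator: 1.493981 - 1 = 0.493981
FV = $3,500.00 * 0.493981 / 0.0836 = $20,681.01

$20,681.01


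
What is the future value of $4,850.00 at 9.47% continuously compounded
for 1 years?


Formula: FV = P * e^(r*t)
Exponent: r*t = 0.0947 * 1 = 0.0947
e^(0.0947) = 1.099329
FV = $4,850.00 * 1.099329 = $5,331.75

$5,331.75


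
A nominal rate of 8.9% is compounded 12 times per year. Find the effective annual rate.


Formula: EAR = (1 + r/m)^m - 1
Period rate: r/m = 0.089 / 12 = 0.007417
Compounding: (1 + 0.007417)^12 = 1.092722
EAR = 1.092722 - 1 = 0.092722

0.092722


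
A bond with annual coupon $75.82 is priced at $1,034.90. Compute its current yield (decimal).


Formula: Current yield = annual coupon / price
Substituting: CY = $75.82 / $1,034.90
CY = 0.073263

0.073263


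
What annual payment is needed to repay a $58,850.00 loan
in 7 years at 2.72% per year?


Formula: PMT = PV * r / (1 - (1+r)^(-n))
Denominator: 1 - (1 + 0.0272)^(-7) = 0.171266
Numerator: $58,850.00 * 0.0272 = 1600.72
PMT = 1600.72 / 0.171266 = $9,346.37

$9,346.37


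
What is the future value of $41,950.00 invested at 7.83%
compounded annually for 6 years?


Formula: FV = P * (1 + r)^n
Substituting: FV = $41,950.00 * (1 + 0.0783)^6
Growth factor: (1.0783)^6 = 1.571946
FV = $41,950.00 * 1.571946 = $65,943.14

$65,943.14


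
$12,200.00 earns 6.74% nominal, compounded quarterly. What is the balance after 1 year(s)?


Formula: FV = P * (1 + r/m)^(m*t)
Period rate: r/m = 0.0674 / 4 = 0.01685
Total periods: m*t = 4 * 1 = 4
Growth factor: (1 + 0.01685)^4 = 1.069123
FV = $12,200.00 * 1.069123 = $13,043.30

$13,043.30


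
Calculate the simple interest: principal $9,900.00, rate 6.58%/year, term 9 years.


Formula: I = P * r * t
Substituting: I = $9,900.00 * 0.0658 * 9
Step: I = $9,900.00 * 0.5922
I = $5,862.78

$5,862.78


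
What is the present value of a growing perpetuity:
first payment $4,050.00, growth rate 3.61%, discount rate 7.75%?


Formula: PV = C / (r - g)
Spread: r - g = 0.0775 - 0.0361 = 0.0414
Substituting: PV = $4,050.00 / 0.0414
PV = $97,826.09

$97,826.09


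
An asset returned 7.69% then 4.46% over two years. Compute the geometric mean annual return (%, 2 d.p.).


Formula: Geometric mean = ((1+r1)*(1+r2))^(1/2) - 1
Product: (1 + 0.0769) * (1 + 0.0446) = 1.0769 * 1.0446 = 1.12493
Square root: 1.12493^0.5 = 1.060627
Geometric mean = 1.060627 - 1 = 0.060627
As percentage: 6.06%

6.06%


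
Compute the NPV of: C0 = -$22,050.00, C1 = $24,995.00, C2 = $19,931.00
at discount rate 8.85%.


Formula: NPV = C0 + C1/(1+r) + C2/(1+r)^2
Discount C1: $24,995.00 / (1 + 0.0885) = $22,962.79
Discount C2: $19,931.00 / (1 + 0.0885)^2 = $16,821.79
NPV = -$22,050.00 + $22,962.79 + $16,821.79 = $17,734.58

$17,734.58


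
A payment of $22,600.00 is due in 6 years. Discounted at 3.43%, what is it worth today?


Formula: PV = FV / (1 + r)^n
Substituting: PV = $22,600.00 / (1 + 0.0343)^6
Discount factor: (1.0343)^6 = 1.224275
PV = $22,600.00 / 1.224275 = $18,459.90

$18,459.90


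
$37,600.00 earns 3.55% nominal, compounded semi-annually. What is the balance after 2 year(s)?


Formula: FV = P * (1 + r/m)^(m*t)
Period rate: r/m = 0.0355 / 2 = 0.01775
Total periods: m*t = 2 * 2 = 4
Growth factor: (1 + 0.01775)^4 = 1.072913
FV = $37,600.00 * 1.072913 = $40,341.52

$40,341.52


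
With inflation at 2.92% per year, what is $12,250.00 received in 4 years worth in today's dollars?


Formula: Real value = nominal / (1 + inflation)^years
Price level: (1 + 0.0292)^4 = 1.122016
Real value = $12,250.00 / 1.122016 = $10,917.85

$10,917.85


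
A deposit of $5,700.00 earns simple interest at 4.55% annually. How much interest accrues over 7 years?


Formula: I = P * r * t
Substituting: I = $5,700.00 * 0.0455 * 7
Step: I = $5,700.00 * 0.3185
I = $1,815.45

$1,815.45


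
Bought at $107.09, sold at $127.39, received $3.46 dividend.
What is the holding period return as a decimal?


Formula: HPR = (P1 - P0 + D) / P0
Gain: $127.39 - $107.09 + $3.46 = $23.76
HPR = $23.76 / $107.09 = 0.2219

0.2219


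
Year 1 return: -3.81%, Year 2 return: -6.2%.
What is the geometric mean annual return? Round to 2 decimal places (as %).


Formula: Geometric mean = ((1+r1)*(1+r2))^(1/2) - 1
Product: (1 + -0.0381) * (1 + -0.062) = 0.9619 * 0.938 = 0.902262
Square root: 0.902262^0.5 = 0.949875
Geometric mean = 0.949875 - 1 = -0.050125
As percentage: -5.01%

-5.01%


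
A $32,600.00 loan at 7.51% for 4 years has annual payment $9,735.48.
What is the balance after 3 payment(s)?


Formula: Balance = PV*(1+r)^k - PMT*((1+r)^k - 1)/r
Growth: (1 + 0.0751)^3 = 1.242644
Accumulated factor: ((1+r)^k - 1)/r = 3.23094
Balance = $32,600.00 * 1.242644 - $9,735.48 * 3.23094
Balance = $9,055.43

$9,055.43


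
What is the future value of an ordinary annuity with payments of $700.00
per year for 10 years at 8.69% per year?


Formula: FV = PMT * ((1+r)^n - 1) / r
Growth factor: (1 + 0.0869)^10 = 2.30089
Numerator: 2.30089 - 1 = 1.30089
FV = $700.00 * 1.30089 / 0.0869 = $10,478.98

$10,478.98


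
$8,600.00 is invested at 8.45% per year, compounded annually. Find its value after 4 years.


Formula: FV = P * (1 + r)^n
Substituting: FV = $8,600.00 * (1 + 0.0845)^4
Growth factor: (1.0845)^4 = 1.383306
FV = $8,600.00 * 1.383306 = $11,896.43

$11,896.43


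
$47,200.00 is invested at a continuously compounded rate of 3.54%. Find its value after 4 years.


Formula: FV = P * e^(r*t)
Exponent: r*t = 0.0354 * 4 = 0.1416
e^(0.1416) = 1.152116
FV = $47,200.00 * 1.152116 = $54,379.86

$54,379.86


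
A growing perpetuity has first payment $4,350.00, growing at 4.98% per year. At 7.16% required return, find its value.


Formula: PV = C / (r - g)
Spread: r - g = 0.0716 - 0.0498 = 0.0218
Substituting: PV = $4,350.00 / 0.0218
PV = $199,541.28

$199,541.28


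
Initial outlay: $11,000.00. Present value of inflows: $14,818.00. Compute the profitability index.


Formula: PI = PV(cash flows) / initial investment
Substituting: PI = $14,818.00 / $11,000.00
PI = 1.3471

1.3471


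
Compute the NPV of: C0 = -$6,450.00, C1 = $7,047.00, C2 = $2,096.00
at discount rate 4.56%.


Formula: NPV = C0 + C1/(1+r) + C2/(1+r)^2
Discount C1: $7,047.00 / (1 + 0.0456) = $6,739.67
Discount C2: $2,096.00 / (1 + 0.0456)^2 = $1,917.17
NPV = -$6,450.00 + $6,739.67 + $1,917.17 = $2,206.84

$2,206.84


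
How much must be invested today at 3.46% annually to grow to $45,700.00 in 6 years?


Formula: PV = FV / (1 + r)^n
Substituting: PV = $45,700.00 / (1 + 0.0346)^6
Discount factor: (1.0346)^6 = 1.226408
PV = $45,700.00 / 1.226408 = $37,263.30

$37,263.30


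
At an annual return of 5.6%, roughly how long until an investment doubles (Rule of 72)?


Formula: Years ≈ 72 / r
Substituting: Years ≈ 72 / 5.6
Years ≈ 12.9

12.9 years


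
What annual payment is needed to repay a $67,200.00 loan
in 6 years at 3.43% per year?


Formula: PMT = PV * r / (1 - (1+r)^(-n))
Denominator: 1 - (1 + 0.0343)^(-6) = 0.18319
Numerator: $67,200.00 * 0.0343 = 2304.96
PMT = 2304.96 / 0.18319 = $12,582.32

$12,582.32


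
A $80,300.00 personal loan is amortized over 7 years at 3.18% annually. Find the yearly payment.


Formula: PMT = PV * r / (1 - (1+r)^(-n))
Denominator: 1 - (1 + 0.0318)^(-7) = 0.196786
Numerator: $80,300.00 * 0.0318 = 2553.54
PMT = 2553.54 / 0.196786 = $12,976.24

$12,976.24


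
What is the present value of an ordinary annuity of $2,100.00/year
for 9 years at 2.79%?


Formula: PV = PMT * (1 - (1+r)^(-n)) / r
Discount factor: (1 + 0.0279)^(-9) = 0.780625
Bracket: 1 - 0.780625 = 0.219375
PV = $2,100.00 * 0.219375 / 0.0279 = $16,512.13

$16,512.13


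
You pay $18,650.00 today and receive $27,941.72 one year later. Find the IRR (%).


Formula: IRR = C1/C0 - 1
Substituting: IRR = $27,941.72 / $18,650.00 - 1
Ratio: 1.498216 - 1 = 0.498216
IRR = 49.8216%

49.8216%


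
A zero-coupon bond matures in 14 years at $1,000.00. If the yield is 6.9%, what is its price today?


Formula: Price = FV / (1 + r)^n
Substituting: Price = $1,000.00 / (1 + 0.069)^14
Discount factor: (1.069)^14 = 2.545001
Price = $1,000.00 / 2.545001 = $392.93

$392.93


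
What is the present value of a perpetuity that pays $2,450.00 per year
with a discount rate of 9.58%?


Formula: PV = C / r
Substituting: PV = $2,450.00 / 0.0958
PV = $25,574.11

$25,574.11


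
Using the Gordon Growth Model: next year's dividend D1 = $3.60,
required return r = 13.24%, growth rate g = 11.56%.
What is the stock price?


Formula: P = D1 / (r - g)
Spread: r - g = 0.1324 - 0.1156 = 0.0168
Substituting: P = $3.60 / 0.0168
P = $214.29

$214.29


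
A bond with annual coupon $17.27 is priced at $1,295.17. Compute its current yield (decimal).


Formula: Current yield = annual coupon / price
Substituting: CY = $17.27 / $1,295.17
CY = 0.013334

0.013334


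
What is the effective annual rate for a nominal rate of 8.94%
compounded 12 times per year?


Formula: EAR = (1 + r/m)^m - 1
Period rate: r/m = 0.0894 / 12 = 0.00745
Compounding: (1 + 0.00745)^12 = 1.093156
EAR = 1.093156 - 1 = 0.093156

0.093156


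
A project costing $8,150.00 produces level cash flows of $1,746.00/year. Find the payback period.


Formula: Payback = investment / annual cash flow
Substituting: Payback = $8,150.00 / $1,746.00
Payback = 4.6678 years

4.6678 years


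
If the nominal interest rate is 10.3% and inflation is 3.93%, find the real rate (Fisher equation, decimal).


Formula: (1 + r_real) = (1 + r_nom) / (1 + inflation)
Substituting: (1 + r_real) = 1.103 / 1.0393
(1 + r_real) = 1.061291
r_real = 1.061291 - 1 = 0.061291

0.061291


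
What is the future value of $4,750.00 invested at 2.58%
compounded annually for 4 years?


Formula: FV = P * (1 + r)^n
Substituting: FV = $4,750.00 * (1 + 0.0258)^4
Growth factor: (1.0258)^4 = 1.107263
FV = $4,750.00 * 1.107263 = $5,259.50

$5,259.50
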